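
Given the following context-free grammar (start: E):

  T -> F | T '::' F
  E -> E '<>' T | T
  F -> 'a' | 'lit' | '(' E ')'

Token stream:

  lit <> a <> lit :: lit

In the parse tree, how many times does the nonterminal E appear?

3

[E [E [E [T [F lit]]] <> [T [F a]]] <> [T [T [F lit]] :: [F lit]]]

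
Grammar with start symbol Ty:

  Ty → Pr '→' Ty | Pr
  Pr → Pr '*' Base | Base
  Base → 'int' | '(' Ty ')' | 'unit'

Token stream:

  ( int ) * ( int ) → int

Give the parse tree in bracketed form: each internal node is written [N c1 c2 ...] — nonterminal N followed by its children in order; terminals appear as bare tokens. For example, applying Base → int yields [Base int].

Ty
Pr → Ty
Pr * Base → Ty
Base * Base → Ty
( Ty ) * Base → Ty
( Pr ) * Base → Ty
( Base ) * Base → Ty
( int ) * Base → Ty
( int ) * ( Ty ) → Ty
( int ) * ( Pr ) → Ty
( int ) * ( Base ) → Ty
( int ) * ( int ) → Ty
( int ) * ( int ) → Pr
( int ) * ( int ) → Base
( int ) * ( int ) → int

[Ty [Pr [Pr [Base ( [Ty [Pr [Base int]]] )]] * [Base ( [Ty [Pr [Base int]]] )]] → [Ty [Pr [Base int]]]]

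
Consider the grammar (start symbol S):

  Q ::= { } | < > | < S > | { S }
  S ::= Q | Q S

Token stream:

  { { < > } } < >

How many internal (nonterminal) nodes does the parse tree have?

8

[S [Q { [S [Q { [S [Q < >]] }]] }] [S [Q < >]]]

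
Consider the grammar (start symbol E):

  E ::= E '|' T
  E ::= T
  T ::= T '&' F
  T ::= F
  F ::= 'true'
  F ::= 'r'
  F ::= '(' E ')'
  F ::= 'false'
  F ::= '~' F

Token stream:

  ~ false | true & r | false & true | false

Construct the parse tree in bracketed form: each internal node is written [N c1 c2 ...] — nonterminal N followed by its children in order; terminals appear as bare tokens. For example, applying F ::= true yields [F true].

[E [E [E [E [T [F ~ [F false]]]] | [T [T [F true]] & [F r]]] | [T [T [F false]] & [F true]]] | [T [F false]]]

E
E | T
E | T | T
E | T | T | T
T | T | T | T
F | T | T | T
~ F | T | T | T
~ false | T | T | T
~ false | T & F | T | T
~ false | F & F | T | T
~ false | true & F | T | T
~ false | true & r | T | T
~ false | true & r | T & F | T
~ false | true & r | F & F | T
~ false | true & r | false & F | T
~ false | true & r | false & true | T
~ false | true & r | false & true | F
~ false | true & r | false & true | false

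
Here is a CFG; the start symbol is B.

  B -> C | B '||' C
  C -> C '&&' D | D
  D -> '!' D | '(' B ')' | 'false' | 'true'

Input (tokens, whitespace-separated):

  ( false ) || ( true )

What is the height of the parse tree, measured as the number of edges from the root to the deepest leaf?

7

[B [B [C [D ( [B [C [D false]]] )]]] || [C [D ( [B [C [D true]]] )]]]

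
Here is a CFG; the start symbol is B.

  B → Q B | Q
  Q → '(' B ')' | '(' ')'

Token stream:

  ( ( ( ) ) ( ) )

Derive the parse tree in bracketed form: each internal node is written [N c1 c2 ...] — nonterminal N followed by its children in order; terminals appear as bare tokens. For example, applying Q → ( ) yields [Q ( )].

B
Q
( B )
( Q B )
( ( B ) B )
( ( Q ) B )
( ( ( ) ) B )
( ( ( ) ) Q )
( ( ( ) ) ( ) )

[B [Q ( [B [Q ( [B [Q ( )]] )] [B [Q ( )]]] )]]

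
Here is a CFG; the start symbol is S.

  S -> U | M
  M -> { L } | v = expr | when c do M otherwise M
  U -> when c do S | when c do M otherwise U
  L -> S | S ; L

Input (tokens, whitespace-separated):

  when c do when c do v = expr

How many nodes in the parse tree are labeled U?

[S [U when c do [S [U when c do [S [M v = expr]]]]]]

2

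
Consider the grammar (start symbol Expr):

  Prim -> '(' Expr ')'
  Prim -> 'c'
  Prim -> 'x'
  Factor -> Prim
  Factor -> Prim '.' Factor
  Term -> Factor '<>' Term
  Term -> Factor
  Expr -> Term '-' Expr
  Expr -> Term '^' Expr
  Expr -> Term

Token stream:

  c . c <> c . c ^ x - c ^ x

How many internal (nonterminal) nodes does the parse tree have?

[Expr [Term [Factor [Prim c] . [Factor [Prim c]]] <> [Term [Factor [Prim c] . [Factor [Prim c]]]]] ^ [Expr [Term [Factor [Prim x]]] - [Expr [Term [Factor [Prim c]]] ^ [Expr [Term [Factor [Prim x]]]]]]]

23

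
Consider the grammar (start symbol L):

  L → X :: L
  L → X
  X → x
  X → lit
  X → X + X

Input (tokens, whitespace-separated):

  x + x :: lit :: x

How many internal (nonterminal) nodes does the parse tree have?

[L [X [X x] + [X x]] :: [L [X lit] :: [L [X x]]]]

8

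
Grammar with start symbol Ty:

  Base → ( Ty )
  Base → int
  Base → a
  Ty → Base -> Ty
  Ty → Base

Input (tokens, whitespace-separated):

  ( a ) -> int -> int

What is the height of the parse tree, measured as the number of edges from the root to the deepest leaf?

4

[Ty [Base ( [Ty [Base a]] )] -> [Ty [Base int] -> [Ty [Base int]]]]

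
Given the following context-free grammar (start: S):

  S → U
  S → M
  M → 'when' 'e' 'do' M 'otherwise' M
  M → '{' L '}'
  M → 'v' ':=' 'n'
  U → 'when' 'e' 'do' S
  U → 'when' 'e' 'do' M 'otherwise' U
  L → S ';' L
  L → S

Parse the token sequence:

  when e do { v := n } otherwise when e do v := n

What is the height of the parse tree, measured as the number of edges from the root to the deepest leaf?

[S [U when e do [M { [L [S [M v := n]]] }] otherwise [U when e do [S [M v := n]]]]]

6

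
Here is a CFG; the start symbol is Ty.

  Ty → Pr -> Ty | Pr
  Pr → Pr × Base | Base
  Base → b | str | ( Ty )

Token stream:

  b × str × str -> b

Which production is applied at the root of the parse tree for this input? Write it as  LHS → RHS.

Ty → Pr -> Ty

[Ty [Pr [Pr [Pr [Base b]] × [Base str]] × [Base str]] -> [Ty [Pr [Base b]]]]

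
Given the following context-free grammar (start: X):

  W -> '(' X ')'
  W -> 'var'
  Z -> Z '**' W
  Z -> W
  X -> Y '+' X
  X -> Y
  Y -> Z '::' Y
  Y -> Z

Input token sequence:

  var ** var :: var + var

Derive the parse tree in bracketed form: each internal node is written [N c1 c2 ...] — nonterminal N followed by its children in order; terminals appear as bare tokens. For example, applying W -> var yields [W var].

X
Y + X
Z :: Y + X
Z ** W :: Y + X
W ** W :: Y + X
var ** W :: Y + X
var ** var :: Y + X
var ** var :: Z + X
var ** var :: W + X
var ** var :: var + X
var ** var :: var + Y
var ** var :: var + Z
var ** var :: var + W
var ** var :: var + var

[X [Y [Z [Z [W var]] ** [W var]] :: [Y [Z [W var]]]] + [X [Y [Z [W var]]]]]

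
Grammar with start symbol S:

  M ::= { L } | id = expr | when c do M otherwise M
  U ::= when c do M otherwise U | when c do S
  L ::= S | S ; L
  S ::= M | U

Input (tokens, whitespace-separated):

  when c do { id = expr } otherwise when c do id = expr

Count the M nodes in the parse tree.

[S [U when c do [M { [L [S [M id = expr]]] }] otherwise [U when c do [S [M id = expr]]]]]

3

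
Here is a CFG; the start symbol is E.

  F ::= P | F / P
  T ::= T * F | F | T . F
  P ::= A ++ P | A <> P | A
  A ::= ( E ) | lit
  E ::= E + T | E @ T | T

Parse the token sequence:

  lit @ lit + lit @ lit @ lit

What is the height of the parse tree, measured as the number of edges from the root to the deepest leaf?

9

[E [E [E [E [E [T [F [P [A lit]]]]] @ [T [F [P [A lit]]]]] + [T [F [P [A lit]]]]] @ [T [F [P [A lit]]]]] @ [T [F [P [A lit]]]]]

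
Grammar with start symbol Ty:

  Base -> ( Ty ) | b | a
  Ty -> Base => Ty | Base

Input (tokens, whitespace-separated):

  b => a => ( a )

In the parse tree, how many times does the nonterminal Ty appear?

[Ty [Base b] => [Ty [Base a] => [Ty [Base ( [Ty [Base a]] )]]]]

4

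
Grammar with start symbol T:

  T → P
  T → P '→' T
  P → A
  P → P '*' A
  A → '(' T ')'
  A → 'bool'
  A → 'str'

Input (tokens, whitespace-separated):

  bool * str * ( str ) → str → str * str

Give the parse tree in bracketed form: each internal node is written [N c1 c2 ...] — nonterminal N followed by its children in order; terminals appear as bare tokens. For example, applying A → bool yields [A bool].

[T [P [P [P [A bool]] * [A str]] * [A ( [T [P [A str]]] )]] → [T [P [A str]] → [T [P [P [A str]] * [A str]]]]]

T
P → T
P * A → T
P * A * A → T
A * A * A → T
bool * A * A → T
bool * str * A → T
bool * str * ( T ) → T
bool * str * ( P ) → T
bool * str * ( A ) → T
bool * str * ( str ) → T
bool * str * ( str ) → P → T
bool * str * ( str ) → A → T
bool * str * ( str ) → str → T
bool * str * ( str ) → str → P
bool * str * ( str ) → str → P * A
bool * str * ( str ) → str → A * A
bool * str * ( str ) → str → str * A
bool * str * ( str ) → str → str * str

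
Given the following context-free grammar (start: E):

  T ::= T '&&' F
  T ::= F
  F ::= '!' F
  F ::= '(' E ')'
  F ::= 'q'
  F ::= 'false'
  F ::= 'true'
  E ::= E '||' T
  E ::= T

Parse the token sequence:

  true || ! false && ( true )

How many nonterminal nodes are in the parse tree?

12

[E [E [T [F true]]] || [T [T [F ! [F false]]] && [F ( [E [T [F true]]] )]]]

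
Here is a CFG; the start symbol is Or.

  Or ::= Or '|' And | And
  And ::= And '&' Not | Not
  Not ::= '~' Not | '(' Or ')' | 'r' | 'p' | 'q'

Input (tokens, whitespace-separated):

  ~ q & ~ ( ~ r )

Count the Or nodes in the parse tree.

2

[Or [And [And [Not ~ [Not q]]] & [Not ~ [Not ( [Or [And [Not ~ [Not r]]]] )]]]]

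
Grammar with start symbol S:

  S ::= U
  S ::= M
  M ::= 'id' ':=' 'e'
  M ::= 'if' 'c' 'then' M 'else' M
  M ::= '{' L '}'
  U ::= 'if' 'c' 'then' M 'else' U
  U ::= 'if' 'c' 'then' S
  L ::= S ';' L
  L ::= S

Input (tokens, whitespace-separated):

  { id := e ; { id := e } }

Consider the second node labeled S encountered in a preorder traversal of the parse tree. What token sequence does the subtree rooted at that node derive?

id := e

[S [M { [L [S [M id := e]] ; [L [S [M { [L [S [M id := e]]] }]]]] }]]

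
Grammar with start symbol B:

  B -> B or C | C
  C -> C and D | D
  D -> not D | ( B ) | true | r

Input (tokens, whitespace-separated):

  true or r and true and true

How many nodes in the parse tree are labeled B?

2

[B [B [C [D true]]] or [C [C [C [D r]] and [D true]] and [D true]]]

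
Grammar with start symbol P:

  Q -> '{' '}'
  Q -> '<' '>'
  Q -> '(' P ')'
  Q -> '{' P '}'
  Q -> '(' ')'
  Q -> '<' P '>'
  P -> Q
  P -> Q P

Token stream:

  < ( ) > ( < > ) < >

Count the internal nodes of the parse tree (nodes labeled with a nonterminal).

10

[P [Q < [P [Q ( )]] >] [P [Q ( [P [Q < >]] )] [P [Q < >]]]]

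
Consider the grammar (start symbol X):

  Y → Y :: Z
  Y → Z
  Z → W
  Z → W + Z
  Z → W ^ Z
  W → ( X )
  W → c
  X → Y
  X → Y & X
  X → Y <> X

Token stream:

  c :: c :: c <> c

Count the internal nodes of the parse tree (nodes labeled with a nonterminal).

14

[X [Y [Y [Y [Z [W c]]] :: [Z [W c]]] :: [Z [W c]]] <> [X [Y [Z [W c]]]]]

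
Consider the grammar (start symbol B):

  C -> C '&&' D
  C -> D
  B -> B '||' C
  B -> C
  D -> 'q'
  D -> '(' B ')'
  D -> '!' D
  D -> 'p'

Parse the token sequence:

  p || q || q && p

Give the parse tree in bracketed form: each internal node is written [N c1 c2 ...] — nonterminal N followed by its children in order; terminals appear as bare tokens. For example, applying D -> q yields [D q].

B
B || C
B || C || C
C || C || C
D || C || C
p || C || C
p || D || C
p || q || C
p || q || C && D
p || q || D && D
p || q || q && D
p || q || q && p

[B [B [B [C [D p]]] || [C [D q]]] || [C [C [D q]] && [D p]]]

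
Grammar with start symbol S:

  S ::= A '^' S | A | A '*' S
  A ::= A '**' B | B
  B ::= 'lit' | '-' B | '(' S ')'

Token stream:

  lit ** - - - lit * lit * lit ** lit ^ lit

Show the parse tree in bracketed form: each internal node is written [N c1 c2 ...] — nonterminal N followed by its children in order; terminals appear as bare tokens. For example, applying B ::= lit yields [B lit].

S
A * S
A ** B * S
B ** B * S
lit ** B * S
lit ** - B * S
lit ** - - B * S
lit ** - - - B * S
lit ** - - - lit * S
lit ** - - - lit * A * S
lit ** - - - lit * B * S
lit ** - - - lit * lit * S
lit ** - - - lit * lit * A ^ S
lit ** - - - lit * lit * A ** B ^ S
lit ** - - - lit * lit * B ** B ^ S
lit ** - - - lit * lit * lit ** B ^ S
lit ** - - - lit * lit * lit ** lit ^ S
lit ** - - - lit * lit * lit ** lit ^ A
lit ** - - - lit * lit * lit ** lit ^ B
lit ** - - - lit * lit * lit ** lit ^ lit

[S [A [A [B lit]] ** [B - [B - [B - [B lit]]]]] * [S [A [B lit]] * [S [A [A [B lit]] ** [B lit]] ^ [S [A [B lit]]]]]]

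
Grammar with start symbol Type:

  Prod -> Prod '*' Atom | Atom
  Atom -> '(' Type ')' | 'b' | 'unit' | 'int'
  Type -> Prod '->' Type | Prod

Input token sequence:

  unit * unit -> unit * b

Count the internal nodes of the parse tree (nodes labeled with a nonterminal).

[Type [Prod [Prod [Atom unit]] * [Atom unit]] -> [Type [Prod [Prod [Atom unit]] * [Atom b]]]]

10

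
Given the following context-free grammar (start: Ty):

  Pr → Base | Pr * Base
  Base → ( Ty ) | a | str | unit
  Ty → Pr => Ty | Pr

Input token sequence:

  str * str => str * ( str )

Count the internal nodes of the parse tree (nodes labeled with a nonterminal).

[Ty [Pr [Pr [Base str]] * [Base str]] => [Ty [Pr [Pr [Base str]] * [Base ( [Ty [Pr [Base str]]] )]]]]

13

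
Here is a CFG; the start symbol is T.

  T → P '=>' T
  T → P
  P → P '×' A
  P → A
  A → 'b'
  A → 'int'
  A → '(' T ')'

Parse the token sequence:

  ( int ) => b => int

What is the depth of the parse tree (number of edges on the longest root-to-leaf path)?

6

[T [P [A ( [T [P [A int]]] )]] => [T [P [A b]] => [T [P [A int]]]]]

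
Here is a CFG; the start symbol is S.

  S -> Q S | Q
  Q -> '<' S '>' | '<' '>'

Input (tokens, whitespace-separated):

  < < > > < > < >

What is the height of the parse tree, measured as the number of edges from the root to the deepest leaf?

[S [Q < [S [Q < >]] >] [S [Q < >] [S [Q < >]]]]

4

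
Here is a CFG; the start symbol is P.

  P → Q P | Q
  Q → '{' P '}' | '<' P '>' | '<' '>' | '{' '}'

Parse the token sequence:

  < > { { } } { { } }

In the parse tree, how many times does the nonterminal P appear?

5

[P [Q < >] [P [Q { [P [Q { }]] }] [P [Q { [P [Q { }]] }]]]]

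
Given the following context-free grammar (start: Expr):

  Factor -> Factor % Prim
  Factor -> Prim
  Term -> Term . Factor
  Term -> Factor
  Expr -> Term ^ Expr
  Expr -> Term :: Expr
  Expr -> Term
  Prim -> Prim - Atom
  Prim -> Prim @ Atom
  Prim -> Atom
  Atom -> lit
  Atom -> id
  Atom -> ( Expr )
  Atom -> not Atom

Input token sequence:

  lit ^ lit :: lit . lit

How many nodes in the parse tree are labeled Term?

[Expr [Term [Factor [Prim [Atom lit]]]] ^ [Expr [Term [Factor [Prim [Atom lit]]]] :: [Expr [Term [Term [Factor [Prim [Atom lit]]]] . [Factor [Prim [Atom lit]]]]]]]

4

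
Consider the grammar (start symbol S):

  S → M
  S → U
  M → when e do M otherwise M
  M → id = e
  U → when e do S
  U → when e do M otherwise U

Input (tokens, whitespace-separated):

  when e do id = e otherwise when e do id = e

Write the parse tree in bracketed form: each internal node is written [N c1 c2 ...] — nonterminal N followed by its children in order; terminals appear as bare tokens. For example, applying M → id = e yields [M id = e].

[S [U when e do [M id = e] otherwise [U when e do [S [M id = e]]]]]

S
U
when e do M otherwise U
when e do id = e otherwise U
when e do id = e otherwise when e do S
when e do id = e otherwise when e do M
when e do id = e otherwise when e do id = e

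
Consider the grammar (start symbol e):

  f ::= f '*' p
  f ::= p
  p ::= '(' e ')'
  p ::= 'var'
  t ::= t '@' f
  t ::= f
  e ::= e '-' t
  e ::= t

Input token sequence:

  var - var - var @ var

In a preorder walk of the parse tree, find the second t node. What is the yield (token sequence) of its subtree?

[e [e [e [t [f [p var]]]] - [t [f [p var]]]] - [t [t [f [p var]]] @ [f [p var]]]]

var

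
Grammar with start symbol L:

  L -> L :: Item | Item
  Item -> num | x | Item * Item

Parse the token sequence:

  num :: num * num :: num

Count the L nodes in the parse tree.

[L [L [L [Item num]] :: [Item [Item num] * [Item num]]] :: [Item num]]

3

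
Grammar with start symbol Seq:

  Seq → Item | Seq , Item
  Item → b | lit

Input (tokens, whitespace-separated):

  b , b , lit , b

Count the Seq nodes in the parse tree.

[Seq [Seq [Seq [Seq [Item b]] , [Item b]] , [Item lit]] , [Item b]]

4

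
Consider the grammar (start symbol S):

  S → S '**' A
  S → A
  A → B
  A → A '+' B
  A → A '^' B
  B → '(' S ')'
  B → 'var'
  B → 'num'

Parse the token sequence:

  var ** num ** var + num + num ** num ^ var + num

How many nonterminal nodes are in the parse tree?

[S [S [S [S [A [B var]]] ** [A [B num]]] ** [A [A [A [B var]] + [B num]] + [B num]]] ** [A [A [A [B num]] ^ [B var]] + [B num]]]

20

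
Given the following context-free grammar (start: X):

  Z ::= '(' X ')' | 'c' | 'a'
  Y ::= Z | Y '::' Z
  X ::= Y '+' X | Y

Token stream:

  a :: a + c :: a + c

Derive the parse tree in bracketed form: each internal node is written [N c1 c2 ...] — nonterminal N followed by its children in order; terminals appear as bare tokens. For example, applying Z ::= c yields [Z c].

X
Y + X
Y :: Z + X
Z :: Z + X
a :: Z + X
a :: a + X
a :: a + Y + X
a :: a + Y :: Z + X
a :: a + Z :: Z + X
a :: a + c :: Z + X
a :: a + c :: a + X
a :: a + c :: a + Y
a :: a + c :: a + Z
a :: a + c :: a + c

[X [Y [Y [Z a]] :: [Z a]] + [X [Y [Y [Z c]] :: [Z a]] + [X [Y [Z c]]]]]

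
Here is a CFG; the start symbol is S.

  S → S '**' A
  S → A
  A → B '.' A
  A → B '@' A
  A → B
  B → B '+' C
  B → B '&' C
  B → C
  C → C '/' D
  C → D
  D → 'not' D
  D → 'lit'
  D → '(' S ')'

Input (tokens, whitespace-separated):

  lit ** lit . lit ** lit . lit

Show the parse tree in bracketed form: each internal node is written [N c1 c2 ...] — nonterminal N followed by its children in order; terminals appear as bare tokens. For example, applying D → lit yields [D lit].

S
S ** A
S ** A ** A
A ** A ** A
B ** A ** A
C ** A ** A
D ** A ** A
lit ** A ** A
lit ** B . A ** A
lit ** C . A ** A
lit ** D . A ** A
lit ** lit . A ** A
lit ** lit . B ** A
lit ** lit . C ** A
lit ** lit . D ** A
lit ** lit . lit ** A
lit ** lit . lit ** B . A
lit ** lit . lit ** C . A
lit ** lit . lit ** D . A
lit ** lit . lit ** lit . A
lit ** lit . lit ** lit . B
lit ** lit . lit ** lit . C
lit ** lit . lit ** lit . D
lit ** lit . lit ** lit . lit

[S [S [S [A [B [C [D lit]]]]] ** [A [B [C [D lit]]] . [A [B [C [D lit]]]]]] ** [A [B [C [D lit]]] . [A [B [C [D lit]]]]]]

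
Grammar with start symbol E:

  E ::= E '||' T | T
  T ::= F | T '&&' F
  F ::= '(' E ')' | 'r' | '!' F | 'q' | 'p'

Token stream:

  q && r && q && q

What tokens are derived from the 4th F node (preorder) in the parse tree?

q

[E [T [T [T [T [F q]] && [F r]] && [F q]] && [F q]]]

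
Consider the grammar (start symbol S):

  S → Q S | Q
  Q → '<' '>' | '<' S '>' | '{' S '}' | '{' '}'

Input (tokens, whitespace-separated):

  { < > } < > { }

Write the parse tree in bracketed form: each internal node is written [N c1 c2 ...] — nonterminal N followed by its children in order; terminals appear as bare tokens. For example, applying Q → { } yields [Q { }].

S
Q S
{ S } S
{ Q } S
{ < > } S
{ < > } Q S
{ < > } < > S
{ < > } < > Q
{ < > } < > { }

[S [Q { [S [Q < >]] }] [S [Q < >] [S [Q { }]]]]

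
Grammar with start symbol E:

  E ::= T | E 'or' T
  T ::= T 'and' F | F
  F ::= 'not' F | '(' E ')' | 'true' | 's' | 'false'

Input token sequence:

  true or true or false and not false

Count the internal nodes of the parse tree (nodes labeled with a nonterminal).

[E [E [E [T [F true]]] or [T [F true]]] or [T [T [F false]] and [F not [F false]]]]

12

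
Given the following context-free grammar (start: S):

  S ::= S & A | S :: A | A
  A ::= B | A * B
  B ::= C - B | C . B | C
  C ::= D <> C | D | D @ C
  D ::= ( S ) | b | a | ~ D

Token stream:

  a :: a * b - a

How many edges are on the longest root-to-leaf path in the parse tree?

[S [S [A [B [C [D a]]]]] :: [A [A [B [C [D a]]]] * [B [C [D b]] - [B [C [D a]]]]]]

6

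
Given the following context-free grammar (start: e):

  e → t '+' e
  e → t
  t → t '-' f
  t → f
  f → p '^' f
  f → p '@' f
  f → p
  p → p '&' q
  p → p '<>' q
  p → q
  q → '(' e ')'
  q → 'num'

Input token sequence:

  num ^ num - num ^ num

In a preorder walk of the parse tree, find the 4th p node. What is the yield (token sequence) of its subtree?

[e [t [t [f [p [q num]] ^ [f [p [q num]]]]] - [f [p [q num]] ^ [f [p [q num]]]]]]

num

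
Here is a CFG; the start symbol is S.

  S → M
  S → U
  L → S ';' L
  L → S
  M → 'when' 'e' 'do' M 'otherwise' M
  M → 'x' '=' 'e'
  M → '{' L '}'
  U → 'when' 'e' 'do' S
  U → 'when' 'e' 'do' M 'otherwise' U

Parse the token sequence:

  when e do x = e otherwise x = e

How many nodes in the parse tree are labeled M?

[S [M when e do [M x = e] otherwise [M x = e]]]

3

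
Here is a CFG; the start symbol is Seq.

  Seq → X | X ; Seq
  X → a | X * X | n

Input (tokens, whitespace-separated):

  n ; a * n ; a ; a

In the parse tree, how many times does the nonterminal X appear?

[Seq [X n] ; [Seq [X [X a] * [X n]] ; [Seq [X a] ; [Seq [X a]]]]]

6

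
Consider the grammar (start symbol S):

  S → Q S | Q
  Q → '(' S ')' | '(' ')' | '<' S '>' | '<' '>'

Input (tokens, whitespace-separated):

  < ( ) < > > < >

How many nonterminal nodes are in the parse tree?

8

[S [Q < [S [Q ( )] [S [Q < >]]] >] [S [Q < >]]]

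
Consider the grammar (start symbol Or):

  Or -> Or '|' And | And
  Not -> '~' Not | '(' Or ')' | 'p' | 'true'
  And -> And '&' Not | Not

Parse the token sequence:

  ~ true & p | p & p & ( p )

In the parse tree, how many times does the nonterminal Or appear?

3

[Or [Or [And [And [Not ~ [Not true]]] & [Not p]]] | [And [And [And [Not p]] & [Not p]] & [Not ( [Or [And [Not p]]] )]]]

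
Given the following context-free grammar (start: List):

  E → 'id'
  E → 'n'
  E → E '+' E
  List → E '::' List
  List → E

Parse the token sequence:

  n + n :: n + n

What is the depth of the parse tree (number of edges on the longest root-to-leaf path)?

4

[List [E [E n] + [E n]] :: [List [E [E n] + [E n]]]]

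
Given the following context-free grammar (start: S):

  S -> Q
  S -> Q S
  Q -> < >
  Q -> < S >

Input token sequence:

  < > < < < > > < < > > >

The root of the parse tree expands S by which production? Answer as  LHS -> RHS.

S -> Q S

[S [Q < >] [S [Q < [S [Q < [S [Q < >]] >] [S [Q < [S [Q < >]] >]]] >]]]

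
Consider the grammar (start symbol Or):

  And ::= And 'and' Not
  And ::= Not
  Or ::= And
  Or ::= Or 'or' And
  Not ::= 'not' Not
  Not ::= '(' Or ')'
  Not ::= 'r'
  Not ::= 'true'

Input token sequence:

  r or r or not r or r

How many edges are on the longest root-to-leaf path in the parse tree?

[Or [Or [Or [Or [And [Not r]]] or [And [Not r]]] or [And [Not not [Not r]]]] or [And [Not r]]]

6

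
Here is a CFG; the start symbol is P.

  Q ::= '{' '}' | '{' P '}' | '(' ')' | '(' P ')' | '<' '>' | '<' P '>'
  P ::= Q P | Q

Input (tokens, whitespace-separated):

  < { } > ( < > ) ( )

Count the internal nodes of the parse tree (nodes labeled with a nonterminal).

10

[P [Q < [P [Q { }]] >] [P [Q ( [P [Q < >]] )] [P [Q ( )]]]]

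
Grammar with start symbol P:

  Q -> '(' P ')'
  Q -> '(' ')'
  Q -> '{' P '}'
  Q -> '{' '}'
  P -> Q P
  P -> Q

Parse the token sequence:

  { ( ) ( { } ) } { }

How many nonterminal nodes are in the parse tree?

10

[P [Q { [P [Q ( )] [P [Q ( [P [Q { }]] )]]] }] [P [Q { }]]]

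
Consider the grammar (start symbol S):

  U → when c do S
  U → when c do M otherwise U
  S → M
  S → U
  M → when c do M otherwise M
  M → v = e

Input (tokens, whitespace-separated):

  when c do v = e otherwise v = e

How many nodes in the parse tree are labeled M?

3

[S [M when c do [M v = e] otherwise [M v = e]]]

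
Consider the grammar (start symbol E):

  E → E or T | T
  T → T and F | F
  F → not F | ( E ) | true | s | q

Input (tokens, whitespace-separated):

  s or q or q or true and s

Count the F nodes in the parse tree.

5

[E [E [E [E [T [F s]]] or [T [F q]]] or [T [F q]]] or [T [T [F true]] and [F s]]]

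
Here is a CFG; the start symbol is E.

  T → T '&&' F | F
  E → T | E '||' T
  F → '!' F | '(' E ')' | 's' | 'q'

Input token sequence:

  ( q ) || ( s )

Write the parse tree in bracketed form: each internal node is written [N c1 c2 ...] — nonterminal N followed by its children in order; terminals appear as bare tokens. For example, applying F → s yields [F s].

E
E || T
T || T
F || T
( E ) || T
( T ) || T
( F ) || T
( q ) || T
( q ) || F
( q ) || ( E )
( q ) || ( T )
( q ) || ( F )
( q ) || ( s )

[E [E [T [F ( [E [T [F q]]] )]]] || [T [F ( [E [T [F s]]] )]]]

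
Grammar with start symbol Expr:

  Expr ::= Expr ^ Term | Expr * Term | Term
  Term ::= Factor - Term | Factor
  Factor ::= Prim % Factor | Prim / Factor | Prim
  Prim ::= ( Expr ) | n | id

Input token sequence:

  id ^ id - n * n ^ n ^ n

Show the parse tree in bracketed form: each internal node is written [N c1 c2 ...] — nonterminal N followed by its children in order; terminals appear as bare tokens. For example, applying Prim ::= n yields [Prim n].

[Expr [Expr [Expr [Expr [Expr [Term [Factor [Prim id]]]] ^ [Term [Factor [Prim id]] - [Term [Factor [Prim n]]]]] * [Term [Factor [Prim n]]]] ^ [Term [Factor [Prim n]]]] ^ [Term [Factor [Prim n]]]]

Expr
Expr ^ Term
Expr ^ Term ^ Term
Expr * Term ^ Term ^ Term
Expr ^ Term * Term ^ Term ^ Term
Term ^ Term * Term ^ Term ^ Term
Factor ^ Term * Term ^ Term ^ Term
Prim ^ Term * Term ^ Term ^ Term
id ^ Term * Term ^ Term ^ Term
id ^ Factor - Term * Term ^ Term ^ Term
id ^ Prim - Term * Term ^ Term ^ Term
id ^ id - Term * Term ^ Term ^ Term
id ^ id - Factor * Term ^ Term ^ Term
id ^ id - Prim * Term ^ Term ^ Term
id ^ id - n * Term ^ Term ^ Term
id ^ id - n * Factor ^ Term ^ Term
id ^ id - n * Prim ^ Term ^ Term
id ^ id - n * n ^ Term ^ Term
id ^ id - n * n ^ Factor ^ Term
id ^ id - n * n ^ Prim ^ Term
id ^ id - n * n ^ n ^ Term
id ^ id - n * n ^ n ^ Factor
id ^ id - n * n ^ n ^ Prim
id ^ id - n * n ^ n ^ n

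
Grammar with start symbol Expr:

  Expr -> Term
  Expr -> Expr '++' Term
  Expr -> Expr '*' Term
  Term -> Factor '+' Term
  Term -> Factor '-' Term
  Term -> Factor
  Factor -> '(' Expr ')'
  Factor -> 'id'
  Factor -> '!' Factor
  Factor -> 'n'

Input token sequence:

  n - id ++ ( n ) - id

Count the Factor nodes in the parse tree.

[Expr [Expr [Term [Factor n] - [Term [Factor id]]]] ++ [Term [Factor ( [Expr [Term [Factor n]]] )] - [Term [Factor id]]]]

5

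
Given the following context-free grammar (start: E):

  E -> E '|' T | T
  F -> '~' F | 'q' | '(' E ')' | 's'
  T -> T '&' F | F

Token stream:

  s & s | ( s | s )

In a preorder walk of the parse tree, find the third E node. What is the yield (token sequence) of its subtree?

[E [E [T [T [F s]] & [F s]]] | [T [F ( [E [E [T [F s]]] | [T [F s]]] )]]]

s | s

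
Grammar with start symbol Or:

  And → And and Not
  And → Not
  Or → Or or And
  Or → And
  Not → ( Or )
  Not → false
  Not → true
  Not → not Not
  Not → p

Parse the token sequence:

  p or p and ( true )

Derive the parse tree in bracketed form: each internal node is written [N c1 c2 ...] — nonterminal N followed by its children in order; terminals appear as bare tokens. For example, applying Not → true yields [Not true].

Or
Or or And
And or And
Not or And
p or And
p or And and Not
p or Not and Not
p or p and Not
p or p and ( Or )
p or p and ( And )
p or p and ( Not )
p or p and ( true )

[Or [Or [And [Not p]]] or [And [And [Not p]] and [Not ( [Or [And [Not true]]] )]]]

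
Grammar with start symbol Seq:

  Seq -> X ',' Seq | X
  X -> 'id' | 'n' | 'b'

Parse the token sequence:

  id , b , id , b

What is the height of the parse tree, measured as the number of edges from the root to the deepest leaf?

5

[Seq [X id] , [Seq [X b] , [Seq [X id] , [Seq [X b]]]]]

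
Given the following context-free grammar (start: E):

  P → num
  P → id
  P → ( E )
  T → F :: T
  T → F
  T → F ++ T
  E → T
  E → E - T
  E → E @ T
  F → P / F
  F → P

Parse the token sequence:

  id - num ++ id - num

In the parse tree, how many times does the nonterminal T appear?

4

[E [E [E [T [F [P id]]]] - [T [F [P num]] ++ [T [F [P id]]]]] - [T [F [P num]]]]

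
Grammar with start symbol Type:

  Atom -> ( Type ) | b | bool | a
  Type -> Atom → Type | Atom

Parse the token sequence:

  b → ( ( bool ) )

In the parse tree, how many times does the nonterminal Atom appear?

[Type [Atom b] → [Type [Atom ( [Type [Atom ( [Type [Atom bool]] )]] )]]]

4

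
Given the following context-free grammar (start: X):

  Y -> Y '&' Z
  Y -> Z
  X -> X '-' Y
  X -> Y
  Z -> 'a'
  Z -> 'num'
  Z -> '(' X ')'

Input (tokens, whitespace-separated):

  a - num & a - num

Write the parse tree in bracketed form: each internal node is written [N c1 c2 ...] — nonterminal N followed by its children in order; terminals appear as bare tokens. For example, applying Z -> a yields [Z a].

X
X - Y
X - Y - Y
Y - Y - Y
Z - Y - Y
a - Y - Y
a - Y & Z - Y
a - Z & Z - Y
a - num & Z - Y
a - num & a - Y
a - num & a - Z
a - num & a - num

[X [X [X [Y [Z a]]] - [Y [Y [Z num]] & [Z a]]] - [Y [Z num]]]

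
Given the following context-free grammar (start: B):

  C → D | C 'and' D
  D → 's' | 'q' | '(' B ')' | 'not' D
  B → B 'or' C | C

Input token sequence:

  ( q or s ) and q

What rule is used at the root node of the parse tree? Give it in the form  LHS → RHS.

B → C

[B [C [C [D ( [B [B [C [D q]]] or [C [D s]]] )]] and [D q]]]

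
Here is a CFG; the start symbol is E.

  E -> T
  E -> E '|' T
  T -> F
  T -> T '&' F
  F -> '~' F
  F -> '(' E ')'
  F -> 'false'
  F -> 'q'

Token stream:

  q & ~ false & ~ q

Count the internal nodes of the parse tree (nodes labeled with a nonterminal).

[E [T [T [T [F q]] & [F ~ [F false]]] & [F ~ [F q]]]]

9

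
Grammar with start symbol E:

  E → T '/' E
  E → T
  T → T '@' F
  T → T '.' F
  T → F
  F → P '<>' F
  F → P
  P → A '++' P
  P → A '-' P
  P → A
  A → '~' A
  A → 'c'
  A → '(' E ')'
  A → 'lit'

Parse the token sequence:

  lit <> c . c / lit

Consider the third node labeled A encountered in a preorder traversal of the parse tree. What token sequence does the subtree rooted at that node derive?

c

[E [T [T [F [P [A lit]] <> [F [P [A c]]]]] . [F [P [A c]]]] / [E [T [F [P [A lit]]]]]]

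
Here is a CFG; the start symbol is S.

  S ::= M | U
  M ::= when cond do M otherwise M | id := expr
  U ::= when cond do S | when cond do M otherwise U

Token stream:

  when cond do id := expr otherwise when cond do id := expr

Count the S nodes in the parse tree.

2

[S [U when cond do [M id := expr] otherwise [U when cond do [S [M id := expr]]]]]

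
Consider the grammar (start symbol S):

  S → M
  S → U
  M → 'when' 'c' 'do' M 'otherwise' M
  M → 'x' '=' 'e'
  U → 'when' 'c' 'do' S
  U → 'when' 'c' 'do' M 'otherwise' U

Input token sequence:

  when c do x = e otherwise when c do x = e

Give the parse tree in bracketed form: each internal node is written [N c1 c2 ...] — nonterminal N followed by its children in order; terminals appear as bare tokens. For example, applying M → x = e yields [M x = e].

[S [U when c do [M x = e] otherwise [U when c do [S [M x = e]]]]]

S
U
when c do M otherwise U
when c do x = e otherwise U
when c do x = e otherwise when c do S
when c do x = e otherwise when c do M
when c do x = e otherwise when c do x = e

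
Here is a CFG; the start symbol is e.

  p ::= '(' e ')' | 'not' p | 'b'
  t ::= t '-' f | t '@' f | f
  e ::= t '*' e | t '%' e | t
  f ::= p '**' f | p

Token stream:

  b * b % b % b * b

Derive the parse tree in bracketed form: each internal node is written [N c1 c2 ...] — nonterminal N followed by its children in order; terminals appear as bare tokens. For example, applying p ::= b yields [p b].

[e [t [f [p b]]] * [e [t [f [p b]]] % [e [t [f [p b]]] % [e [t [f [p b]]] * [e [t [f [p b]]]]]]]]

e
t * e
f * e
p * e
b * e
b * t % e
b * f % e
b * p % e
b * b % e
b * b % t % e
b * b % f % e
b * b % p % e
b * b % b % e
b * b % b % t * e
b * b % b % f * e
b * b % b % p * e
b * b % b % b * e
b * b % b % b * t
b * b % b % b * f
b * b % b % b * p
b * b % b % b * b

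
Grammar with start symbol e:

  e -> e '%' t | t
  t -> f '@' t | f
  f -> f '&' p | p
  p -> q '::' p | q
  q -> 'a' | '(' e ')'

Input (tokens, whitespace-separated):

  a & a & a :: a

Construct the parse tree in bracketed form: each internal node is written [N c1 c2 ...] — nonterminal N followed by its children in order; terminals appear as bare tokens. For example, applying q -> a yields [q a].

e
t
f
f & p
f & p & p
p & p & p
q & p & p
a & p & p
a & q & p
a & a & p
a & a & q :: p
a & a & a :: p
a & a & a :: q
a & a & a :: a

[e [t [f [f [f [p [q a]]] & [p [q a]]] & [p [q a] :: [p [q a]]]]]]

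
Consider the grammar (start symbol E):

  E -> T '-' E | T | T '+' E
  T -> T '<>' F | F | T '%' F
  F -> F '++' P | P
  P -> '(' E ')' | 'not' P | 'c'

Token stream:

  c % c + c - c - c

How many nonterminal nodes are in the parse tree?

[E [T [T [F [P c]]] % [F [P c]]] + [E [T [F [P c]]] - [E [T [F [P c]]] - [E [T [F [P c]]]]]]]

19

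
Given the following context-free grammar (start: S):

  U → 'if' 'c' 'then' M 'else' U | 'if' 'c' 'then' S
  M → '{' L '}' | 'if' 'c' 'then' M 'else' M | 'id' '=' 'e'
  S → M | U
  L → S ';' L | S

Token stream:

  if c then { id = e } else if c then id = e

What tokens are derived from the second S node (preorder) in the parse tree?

[S [U if c then [M { [L [S [M id = e]]] }] else [U if c then [S [M id = e]]]]]

id = e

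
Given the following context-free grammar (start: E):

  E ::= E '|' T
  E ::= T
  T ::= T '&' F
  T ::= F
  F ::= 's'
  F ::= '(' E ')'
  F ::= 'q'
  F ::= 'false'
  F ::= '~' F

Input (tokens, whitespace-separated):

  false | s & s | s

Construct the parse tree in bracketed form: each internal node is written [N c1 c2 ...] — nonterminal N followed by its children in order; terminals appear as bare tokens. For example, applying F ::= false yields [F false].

[E [E [E [T [F false]]] | [T [T [F s]] & [F s]]] | [T [F s]]]

E
E | T
E | T | T
T | T | T
F | T | T
false | T | T
false | T & F | T
false | F & F | T
false | s & F | T
false | s & s | T
false | s & s | F
false | s & s | s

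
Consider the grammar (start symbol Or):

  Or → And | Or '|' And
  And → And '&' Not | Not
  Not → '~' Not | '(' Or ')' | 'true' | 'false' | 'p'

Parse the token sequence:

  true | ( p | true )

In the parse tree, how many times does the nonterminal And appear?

[Or [Or [And [Not true]]] | [And [Not ( [Or [Or [And [Not p]]] | [And [Not true]]] )]]]

4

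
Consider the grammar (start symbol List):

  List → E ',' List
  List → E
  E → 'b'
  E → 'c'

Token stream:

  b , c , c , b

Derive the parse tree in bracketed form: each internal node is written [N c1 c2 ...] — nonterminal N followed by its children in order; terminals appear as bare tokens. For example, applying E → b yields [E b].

List
E , List
b , List
b , E , List
b , c , List
b , c , E , List
b , c , c , List
b , c , c , E
b , c , c , b

[List [E b] , [List [E c] , [List [E c] , [List [E b]]]]]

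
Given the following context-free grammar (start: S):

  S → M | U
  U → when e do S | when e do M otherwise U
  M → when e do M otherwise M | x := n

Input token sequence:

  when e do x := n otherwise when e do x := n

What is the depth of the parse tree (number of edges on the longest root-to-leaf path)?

[S [U when e do [M x := n] otherwise [U when e do [S [M x := n]]]]]

5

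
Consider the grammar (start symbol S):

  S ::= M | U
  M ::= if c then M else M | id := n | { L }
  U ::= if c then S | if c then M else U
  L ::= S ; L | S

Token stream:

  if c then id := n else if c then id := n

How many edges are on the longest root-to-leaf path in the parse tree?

5

[S [U if c then [M id := n] else [U if c then [S [M id := n]]]]]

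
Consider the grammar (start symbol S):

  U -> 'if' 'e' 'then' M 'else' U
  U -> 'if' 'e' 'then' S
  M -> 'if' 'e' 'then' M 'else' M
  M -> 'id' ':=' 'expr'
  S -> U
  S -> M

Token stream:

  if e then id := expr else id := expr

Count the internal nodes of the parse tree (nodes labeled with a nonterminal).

[S [M if e then [M id := expr] else [M id := expr]]]

4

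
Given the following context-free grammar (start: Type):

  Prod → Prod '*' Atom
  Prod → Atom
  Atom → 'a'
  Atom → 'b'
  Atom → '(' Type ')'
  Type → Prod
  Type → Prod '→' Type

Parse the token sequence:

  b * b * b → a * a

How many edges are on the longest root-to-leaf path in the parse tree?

[Type [Prod [Prod [Prod [Atom b]] * [Atom b]] * [Atom b]] → [Type [Prod [Prod [Atom a]] * [Atom a]]]]

5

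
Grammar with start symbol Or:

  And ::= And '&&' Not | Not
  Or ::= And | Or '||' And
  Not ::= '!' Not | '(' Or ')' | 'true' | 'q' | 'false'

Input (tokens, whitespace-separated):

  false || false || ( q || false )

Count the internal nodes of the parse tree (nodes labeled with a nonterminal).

15

[Or [Or [Or [And [Not false]]] || [And [Not false]]] || [And [Not ( [Or [Or [And [Not q]]] || [And [Not false]]] )]]]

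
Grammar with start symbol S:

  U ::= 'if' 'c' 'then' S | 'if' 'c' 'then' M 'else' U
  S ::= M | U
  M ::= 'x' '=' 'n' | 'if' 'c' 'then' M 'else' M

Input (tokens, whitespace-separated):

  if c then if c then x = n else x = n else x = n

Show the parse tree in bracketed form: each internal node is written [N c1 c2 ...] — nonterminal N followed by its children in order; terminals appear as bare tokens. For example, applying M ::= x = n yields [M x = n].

S
M
if c then M else M
if c then if c then M else M else M
if c then if c then x = n else M else M
if c then if c then x = n else x = n else M
if c then if c then x = n else x = n else x = n

[S [M if c then [M if c then [M x = n] else [M x = n]] else [M x = n]]]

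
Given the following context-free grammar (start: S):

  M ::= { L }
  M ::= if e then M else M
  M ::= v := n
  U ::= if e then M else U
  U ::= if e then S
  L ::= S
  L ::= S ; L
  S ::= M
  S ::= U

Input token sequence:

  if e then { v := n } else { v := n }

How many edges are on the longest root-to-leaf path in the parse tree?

6

[S [M if e then [M { [L [S [M v := n]]] }] else [M { [L [S [M v := n]]] }]]]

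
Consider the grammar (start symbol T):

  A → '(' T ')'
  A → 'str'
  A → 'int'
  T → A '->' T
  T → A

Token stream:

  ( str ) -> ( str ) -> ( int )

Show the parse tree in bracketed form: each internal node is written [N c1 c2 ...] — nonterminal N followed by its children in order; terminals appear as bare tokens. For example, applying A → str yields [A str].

T
A -> T
( T ) -> T
( A ) -> T
( str ) -> T
( str ) -> A -> T
( str ) -> ( T ) -> T
( str ) -> ( A ) -> T
( str ) -> ( str ) -> T
( str ) -> ( str ) -> A
( str ) -> ( str ) -> ( T )
( str ) -> ( str ) -> ( A )
( str ) -> ( str ) -> ( int )

[T [A ( [T [A str]] )] -> [T [A ( [T [A str]] )] -> [T [A ( [T [A int]] )]]]]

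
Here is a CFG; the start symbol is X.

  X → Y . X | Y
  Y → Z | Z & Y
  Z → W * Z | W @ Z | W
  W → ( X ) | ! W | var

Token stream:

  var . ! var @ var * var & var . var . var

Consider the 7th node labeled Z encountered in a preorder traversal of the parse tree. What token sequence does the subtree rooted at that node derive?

var

[X [Y [Z [W var]]] . [X [Y [Z [W ! [W var]] @ [Z [W var] * [Z [W var]]]] & [Y [Z [W var]]]] . [X [Y [Z [W var]]] . [X [Y [Z [W var]]]]]]]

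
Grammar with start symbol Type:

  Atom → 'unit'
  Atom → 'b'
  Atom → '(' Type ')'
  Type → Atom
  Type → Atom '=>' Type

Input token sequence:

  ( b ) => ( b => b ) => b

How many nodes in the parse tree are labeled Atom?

6

[Type [Atom ( [Type [Atom b]] )] => [Type [Atom ( [Type [Atom b] => [Type [Atom b]]] )] => [Type [Atom b]]]]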